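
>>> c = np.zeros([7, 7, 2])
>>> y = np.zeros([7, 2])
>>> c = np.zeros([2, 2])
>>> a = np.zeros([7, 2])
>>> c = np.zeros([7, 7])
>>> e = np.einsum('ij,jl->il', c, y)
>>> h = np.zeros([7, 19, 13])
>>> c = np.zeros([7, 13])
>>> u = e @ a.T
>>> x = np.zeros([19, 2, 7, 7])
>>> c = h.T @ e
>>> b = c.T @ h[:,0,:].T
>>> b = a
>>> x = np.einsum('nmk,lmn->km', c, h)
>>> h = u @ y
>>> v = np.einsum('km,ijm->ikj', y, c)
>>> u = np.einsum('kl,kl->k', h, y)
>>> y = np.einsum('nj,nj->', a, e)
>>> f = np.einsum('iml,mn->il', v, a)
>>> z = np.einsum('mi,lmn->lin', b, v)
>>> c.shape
(13, 19, 2)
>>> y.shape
()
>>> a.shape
(7, 2)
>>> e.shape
(7, 2)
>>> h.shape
(7, 2)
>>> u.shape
(7,)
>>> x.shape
(2, 19)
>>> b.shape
(7, 2)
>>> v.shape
(13, 7, 19)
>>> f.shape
(13, 19)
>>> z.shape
(13, 2, 19)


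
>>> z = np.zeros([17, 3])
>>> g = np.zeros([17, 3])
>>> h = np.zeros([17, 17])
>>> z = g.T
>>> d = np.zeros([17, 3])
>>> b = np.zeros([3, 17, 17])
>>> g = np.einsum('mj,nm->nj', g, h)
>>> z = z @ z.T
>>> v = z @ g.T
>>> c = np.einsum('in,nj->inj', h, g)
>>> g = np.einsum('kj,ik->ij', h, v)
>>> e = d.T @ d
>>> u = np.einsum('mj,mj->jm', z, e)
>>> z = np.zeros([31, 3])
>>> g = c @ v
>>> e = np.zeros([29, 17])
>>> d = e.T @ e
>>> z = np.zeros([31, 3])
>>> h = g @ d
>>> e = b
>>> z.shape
(31, 3)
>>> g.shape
(17, 17, 17)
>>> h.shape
(17, 17, 17)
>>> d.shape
(17, 17)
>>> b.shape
(3, 17, 17)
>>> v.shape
(3, 17)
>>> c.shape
(17, 17, 3)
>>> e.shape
(3, 17, 17)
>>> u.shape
(3, 3)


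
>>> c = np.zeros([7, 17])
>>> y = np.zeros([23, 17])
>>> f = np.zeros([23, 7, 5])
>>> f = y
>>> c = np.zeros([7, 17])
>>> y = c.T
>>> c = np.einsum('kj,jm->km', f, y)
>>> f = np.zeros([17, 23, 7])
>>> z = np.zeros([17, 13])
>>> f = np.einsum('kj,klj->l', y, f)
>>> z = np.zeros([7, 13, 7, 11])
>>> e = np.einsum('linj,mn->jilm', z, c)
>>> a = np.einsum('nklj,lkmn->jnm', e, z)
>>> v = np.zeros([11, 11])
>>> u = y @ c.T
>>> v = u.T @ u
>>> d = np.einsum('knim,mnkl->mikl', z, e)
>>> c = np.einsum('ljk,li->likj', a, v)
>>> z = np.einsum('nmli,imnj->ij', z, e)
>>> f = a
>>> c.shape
(23, 23, 7, 11)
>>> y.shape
(17, 7)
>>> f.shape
(23, 11, 7)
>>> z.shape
(11, 23)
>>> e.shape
(11, 13, 7, 23)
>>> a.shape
(23, 11, 7)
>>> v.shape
(23, 23)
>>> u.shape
(17, 23)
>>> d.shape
(11, 7, 7, 23)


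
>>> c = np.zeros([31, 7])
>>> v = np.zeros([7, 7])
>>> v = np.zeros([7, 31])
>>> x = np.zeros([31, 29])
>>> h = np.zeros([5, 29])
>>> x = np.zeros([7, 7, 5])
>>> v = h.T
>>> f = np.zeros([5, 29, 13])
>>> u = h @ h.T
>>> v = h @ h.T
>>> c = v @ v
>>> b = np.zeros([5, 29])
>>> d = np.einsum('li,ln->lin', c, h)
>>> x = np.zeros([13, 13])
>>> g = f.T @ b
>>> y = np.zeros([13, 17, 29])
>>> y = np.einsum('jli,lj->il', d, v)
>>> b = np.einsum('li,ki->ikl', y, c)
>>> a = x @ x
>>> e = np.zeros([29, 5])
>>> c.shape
(5, 5)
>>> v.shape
(5, 5)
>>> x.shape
(13, 13)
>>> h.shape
(5, 29)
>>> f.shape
(5, 29, 13)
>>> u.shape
(5, 5)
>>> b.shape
(5, 5, 29)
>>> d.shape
(5, 5, 29)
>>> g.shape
(13, 29, 29)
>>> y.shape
(29, 5)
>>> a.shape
(13, 13)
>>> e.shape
(29, 5)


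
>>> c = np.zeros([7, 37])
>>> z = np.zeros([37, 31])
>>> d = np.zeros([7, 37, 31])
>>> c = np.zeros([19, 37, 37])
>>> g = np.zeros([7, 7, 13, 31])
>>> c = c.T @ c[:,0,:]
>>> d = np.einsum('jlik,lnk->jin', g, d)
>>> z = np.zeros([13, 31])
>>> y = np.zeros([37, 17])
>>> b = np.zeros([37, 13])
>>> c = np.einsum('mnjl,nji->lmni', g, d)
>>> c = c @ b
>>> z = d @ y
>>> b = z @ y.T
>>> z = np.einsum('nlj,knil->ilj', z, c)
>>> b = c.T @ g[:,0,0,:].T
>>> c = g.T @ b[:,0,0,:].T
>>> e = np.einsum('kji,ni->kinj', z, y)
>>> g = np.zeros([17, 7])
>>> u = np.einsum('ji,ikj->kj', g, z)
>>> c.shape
(31, 13, 7, 13)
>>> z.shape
(7, 13, 17)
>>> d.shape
(7, 13, 37)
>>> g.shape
(17, 7)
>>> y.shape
(37, 17)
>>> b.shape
(13, 7, 7, 7)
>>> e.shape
(7, 17, 37, 13)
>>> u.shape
(13, 17)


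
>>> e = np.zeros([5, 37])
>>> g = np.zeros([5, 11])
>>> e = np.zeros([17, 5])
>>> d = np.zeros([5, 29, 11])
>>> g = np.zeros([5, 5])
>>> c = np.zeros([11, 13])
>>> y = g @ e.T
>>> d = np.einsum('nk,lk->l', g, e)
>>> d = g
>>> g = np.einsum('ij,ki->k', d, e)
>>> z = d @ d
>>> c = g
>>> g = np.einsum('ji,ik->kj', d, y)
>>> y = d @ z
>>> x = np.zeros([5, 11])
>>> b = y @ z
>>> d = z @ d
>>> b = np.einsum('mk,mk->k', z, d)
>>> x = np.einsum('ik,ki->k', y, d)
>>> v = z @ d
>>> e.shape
(17, 5)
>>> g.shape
(17, 5)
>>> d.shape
(5, 5)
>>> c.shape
(17,)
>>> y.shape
(5, 5)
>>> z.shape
(5, 5)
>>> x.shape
(5,)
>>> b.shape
(5,)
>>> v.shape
(5, 5)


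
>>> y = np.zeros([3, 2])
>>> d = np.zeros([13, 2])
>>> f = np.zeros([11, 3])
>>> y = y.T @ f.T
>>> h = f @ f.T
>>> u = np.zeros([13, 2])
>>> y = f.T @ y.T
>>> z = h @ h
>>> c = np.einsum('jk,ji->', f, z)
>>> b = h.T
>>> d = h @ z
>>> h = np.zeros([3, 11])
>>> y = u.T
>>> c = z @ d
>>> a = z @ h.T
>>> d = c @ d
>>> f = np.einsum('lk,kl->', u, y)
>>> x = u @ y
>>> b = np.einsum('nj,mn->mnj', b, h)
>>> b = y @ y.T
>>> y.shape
(2, 13)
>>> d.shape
(11, 11)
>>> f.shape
()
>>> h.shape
(3, 11)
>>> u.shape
(13, 2)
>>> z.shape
(11, 11)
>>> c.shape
(11, 11)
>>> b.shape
(2, 2)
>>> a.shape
(11, 3)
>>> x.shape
(13, 13)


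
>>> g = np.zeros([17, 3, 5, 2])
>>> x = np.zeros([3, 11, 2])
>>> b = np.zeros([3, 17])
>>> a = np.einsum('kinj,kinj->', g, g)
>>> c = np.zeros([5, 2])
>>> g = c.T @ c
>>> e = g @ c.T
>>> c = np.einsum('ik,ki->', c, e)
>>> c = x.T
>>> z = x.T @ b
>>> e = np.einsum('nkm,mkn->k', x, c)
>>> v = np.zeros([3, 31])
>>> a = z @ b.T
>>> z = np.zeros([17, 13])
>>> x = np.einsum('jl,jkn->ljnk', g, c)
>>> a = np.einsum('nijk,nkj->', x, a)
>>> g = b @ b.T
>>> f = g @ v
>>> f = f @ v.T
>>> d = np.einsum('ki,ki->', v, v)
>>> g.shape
(3, 3)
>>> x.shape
(2, 2, 3, 11)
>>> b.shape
(3, 17)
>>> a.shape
()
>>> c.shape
(2, 11, 3)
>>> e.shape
(11,)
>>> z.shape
(17, 13)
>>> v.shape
(3, 31)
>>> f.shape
(3, 3)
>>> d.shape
()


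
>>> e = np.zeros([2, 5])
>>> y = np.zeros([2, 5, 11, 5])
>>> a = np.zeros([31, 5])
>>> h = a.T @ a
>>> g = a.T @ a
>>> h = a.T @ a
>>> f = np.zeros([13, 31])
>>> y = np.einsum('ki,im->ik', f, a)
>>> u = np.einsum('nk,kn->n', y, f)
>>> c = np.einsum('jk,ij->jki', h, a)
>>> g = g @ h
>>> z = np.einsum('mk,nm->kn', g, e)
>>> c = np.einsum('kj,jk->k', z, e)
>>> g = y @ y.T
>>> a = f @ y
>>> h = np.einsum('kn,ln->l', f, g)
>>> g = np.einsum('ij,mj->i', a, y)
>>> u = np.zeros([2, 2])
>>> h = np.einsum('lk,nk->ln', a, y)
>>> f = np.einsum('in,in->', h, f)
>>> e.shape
(2, 5)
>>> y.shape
(31, 13)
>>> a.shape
(13, 13)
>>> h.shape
(13, 31)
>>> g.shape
(13,)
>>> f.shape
()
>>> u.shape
(2, 2)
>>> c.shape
(5,)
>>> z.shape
(5, 2)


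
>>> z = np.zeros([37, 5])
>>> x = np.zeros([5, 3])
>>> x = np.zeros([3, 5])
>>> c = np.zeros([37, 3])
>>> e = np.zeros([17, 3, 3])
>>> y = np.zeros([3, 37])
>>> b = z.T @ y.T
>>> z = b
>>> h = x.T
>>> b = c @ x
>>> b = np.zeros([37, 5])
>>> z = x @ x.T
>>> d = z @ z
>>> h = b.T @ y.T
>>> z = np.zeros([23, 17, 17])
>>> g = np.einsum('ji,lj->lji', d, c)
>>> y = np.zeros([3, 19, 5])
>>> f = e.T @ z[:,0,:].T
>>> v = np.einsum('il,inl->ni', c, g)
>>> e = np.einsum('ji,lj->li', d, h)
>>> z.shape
(23, 17, 17)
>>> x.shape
(3, 5)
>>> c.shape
(37, 3)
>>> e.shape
(5, 3)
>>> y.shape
(3, 19, 5)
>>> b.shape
(37, 5)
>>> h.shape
(5, 3)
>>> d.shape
(3, 3)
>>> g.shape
(37, 3, 3)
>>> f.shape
(3, 3, 23)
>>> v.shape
(3, 37)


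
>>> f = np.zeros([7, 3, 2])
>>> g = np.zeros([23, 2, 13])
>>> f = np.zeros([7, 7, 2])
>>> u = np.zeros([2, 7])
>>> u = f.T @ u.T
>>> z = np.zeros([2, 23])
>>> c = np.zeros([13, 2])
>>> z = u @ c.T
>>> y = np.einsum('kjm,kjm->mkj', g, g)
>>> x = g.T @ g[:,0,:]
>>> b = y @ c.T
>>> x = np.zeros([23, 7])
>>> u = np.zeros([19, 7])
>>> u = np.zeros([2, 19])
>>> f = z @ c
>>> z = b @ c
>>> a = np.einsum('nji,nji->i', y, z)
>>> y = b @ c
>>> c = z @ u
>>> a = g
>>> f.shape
(2, 7, 2)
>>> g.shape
(23, 2, 13)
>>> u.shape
(2, 19)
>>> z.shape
(13, 23, 2)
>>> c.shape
(13, 23, 19)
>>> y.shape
(13, 23, 2)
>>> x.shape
(23, 7)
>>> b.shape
(13, 23, 13)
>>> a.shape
(23, 2, 13)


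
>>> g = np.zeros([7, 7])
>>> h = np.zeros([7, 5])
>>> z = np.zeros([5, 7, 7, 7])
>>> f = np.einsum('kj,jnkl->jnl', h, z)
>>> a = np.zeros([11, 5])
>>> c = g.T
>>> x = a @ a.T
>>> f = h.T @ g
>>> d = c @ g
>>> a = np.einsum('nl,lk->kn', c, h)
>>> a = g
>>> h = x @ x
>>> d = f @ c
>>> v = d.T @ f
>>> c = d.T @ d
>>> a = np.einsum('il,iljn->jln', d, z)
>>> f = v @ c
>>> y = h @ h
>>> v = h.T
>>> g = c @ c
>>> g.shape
(7, 7)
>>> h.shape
(11, 11)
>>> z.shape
(5, 7, 7, 7)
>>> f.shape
(7, 7)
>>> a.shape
(7, 7, 7)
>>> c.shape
(7, 7)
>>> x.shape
(11, 11)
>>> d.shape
(5, 7)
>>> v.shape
(11, 11)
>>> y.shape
(11, 11)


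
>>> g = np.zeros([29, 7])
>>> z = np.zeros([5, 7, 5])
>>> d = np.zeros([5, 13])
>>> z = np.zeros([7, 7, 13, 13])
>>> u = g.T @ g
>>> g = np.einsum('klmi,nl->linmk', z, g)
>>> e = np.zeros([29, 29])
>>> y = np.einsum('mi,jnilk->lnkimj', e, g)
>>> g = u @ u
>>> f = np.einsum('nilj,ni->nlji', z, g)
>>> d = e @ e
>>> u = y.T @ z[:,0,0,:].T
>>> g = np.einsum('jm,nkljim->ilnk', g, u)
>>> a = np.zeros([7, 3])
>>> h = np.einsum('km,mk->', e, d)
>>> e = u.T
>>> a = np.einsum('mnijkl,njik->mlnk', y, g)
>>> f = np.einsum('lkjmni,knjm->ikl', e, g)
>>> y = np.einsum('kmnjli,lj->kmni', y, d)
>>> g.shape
(13, 29, 7, 29)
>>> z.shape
(7, 7, 13, 13)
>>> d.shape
(29, 29)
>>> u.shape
(7, 29, 29, 7, 13, 7)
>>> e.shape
(7, 13, 7, 29, 29, 7)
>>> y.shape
(13, 13, 7, 7)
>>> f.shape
(7, 13, 7)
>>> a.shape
(13, 7, 13, 29)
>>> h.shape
()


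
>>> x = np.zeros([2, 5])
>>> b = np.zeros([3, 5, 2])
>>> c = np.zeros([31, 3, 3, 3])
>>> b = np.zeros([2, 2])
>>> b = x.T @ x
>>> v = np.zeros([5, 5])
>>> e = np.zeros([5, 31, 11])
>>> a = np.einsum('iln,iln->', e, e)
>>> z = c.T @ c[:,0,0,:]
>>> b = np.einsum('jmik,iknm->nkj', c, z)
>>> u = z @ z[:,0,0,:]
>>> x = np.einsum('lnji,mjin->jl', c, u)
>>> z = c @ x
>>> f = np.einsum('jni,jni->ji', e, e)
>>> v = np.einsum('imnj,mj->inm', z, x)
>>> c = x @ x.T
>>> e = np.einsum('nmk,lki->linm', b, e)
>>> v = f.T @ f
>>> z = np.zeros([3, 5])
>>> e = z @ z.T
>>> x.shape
(3, 31)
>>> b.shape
(3, 3, 31)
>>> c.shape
(3, 3)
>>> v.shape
(11, 11)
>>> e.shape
(3, 3)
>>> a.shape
()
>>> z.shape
(3, 5)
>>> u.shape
(3, 3, 3, 3)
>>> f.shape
(5, 11)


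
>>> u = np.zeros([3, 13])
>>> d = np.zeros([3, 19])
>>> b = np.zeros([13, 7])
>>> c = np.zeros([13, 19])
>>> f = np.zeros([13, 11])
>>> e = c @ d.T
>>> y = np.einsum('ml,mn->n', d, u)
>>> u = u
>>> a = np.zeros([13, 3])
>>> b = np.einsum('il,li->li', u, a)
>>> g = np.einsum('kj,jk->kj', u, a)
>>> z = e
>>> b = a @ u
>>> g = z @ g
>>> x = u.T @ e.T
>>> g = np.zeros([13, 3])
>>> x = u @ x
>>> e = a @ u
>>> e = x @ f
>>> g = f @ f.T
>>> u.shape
(3, 13)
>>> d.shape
(3, 19)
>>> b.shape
(13, 13)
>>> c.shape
(13, 19)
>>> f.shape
(13, 11)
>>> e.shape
(3, 11)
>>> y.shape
(13,)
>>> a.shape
(13, 3)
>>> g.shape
(13, 13)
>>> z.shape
(13, 3)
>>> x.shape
(3, 13)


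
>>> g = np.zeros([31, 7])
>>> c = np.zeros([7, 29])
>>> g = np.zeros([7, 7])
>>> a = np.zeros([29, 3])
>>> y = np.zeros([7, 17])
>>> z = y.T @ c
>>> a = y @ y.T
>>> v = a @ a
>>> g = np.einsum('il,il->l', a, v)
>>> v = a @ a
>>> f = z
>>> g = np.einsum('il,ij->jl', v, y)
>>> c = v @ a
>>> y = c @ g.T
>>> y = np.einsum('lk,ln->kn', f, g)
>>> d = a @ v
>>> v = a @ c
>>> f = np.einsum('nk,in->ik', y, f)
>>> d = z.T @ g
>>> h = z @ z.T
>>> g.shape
(17, 7)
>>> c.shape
(7, 7)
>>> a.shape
(7, 7)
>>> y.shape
(29, 7)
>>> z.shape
(17, 29)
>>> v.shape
(7, 7)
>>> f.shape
(17, 7)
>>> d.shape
(29, 7)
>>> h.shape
(17, 17)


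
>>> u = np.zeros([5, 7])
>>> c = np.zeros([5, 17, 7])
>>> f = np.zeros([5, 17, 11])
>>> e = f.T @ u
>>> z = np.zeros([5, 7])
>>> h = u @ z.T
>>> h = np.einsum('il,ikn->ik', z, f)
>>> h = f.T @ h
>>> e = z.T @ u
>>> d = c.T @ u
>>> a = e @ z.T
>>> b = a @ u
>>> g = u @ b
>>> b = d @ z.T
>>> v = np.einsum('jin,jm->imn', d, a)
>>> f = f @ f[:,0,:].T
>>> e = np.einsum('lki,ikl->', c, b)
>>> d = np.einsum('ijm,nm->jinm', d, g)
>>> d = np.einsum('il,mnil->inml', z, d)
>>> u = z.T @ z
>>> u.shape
(7, 7)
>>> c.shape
(5, 17, 7)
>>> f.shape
(5, 17, 5)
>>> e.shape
()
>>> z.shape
(5, 7)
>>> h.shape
(11, 17, 17)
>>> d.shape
(5, 7, 17, 7)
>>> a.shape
(7, 5)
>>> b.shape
(7, 17, 5)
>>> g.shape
(5, 7)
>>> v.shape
(17, 5, 7)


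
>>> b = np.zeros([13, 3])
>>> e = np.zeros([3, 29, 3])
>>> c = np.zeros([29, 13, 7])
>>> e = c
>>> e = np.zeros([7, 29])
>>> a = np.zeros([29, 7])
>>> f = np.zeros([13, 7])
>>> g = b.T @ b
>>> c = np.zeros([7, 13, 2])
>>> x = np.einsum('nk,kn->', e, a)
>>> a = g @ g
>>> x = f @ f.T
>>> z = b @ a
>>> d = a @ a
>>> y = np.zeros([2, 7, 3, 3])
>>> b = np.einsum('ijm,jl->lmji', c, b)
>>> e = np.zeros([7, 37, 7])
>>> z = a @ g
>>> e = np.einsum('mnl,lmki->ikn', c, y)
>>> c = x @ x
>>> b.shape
(3, 2, 13, 7)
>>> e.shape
(3, 3, 13)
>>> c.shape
(13, 13)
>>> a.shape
(3, 3)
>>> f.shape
(13, 7)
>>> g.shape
(3, 3)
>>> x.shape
(13, 13)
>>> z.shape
(3, 3)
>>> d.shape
(3, 3)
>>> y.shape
(2, 7, 3, 3)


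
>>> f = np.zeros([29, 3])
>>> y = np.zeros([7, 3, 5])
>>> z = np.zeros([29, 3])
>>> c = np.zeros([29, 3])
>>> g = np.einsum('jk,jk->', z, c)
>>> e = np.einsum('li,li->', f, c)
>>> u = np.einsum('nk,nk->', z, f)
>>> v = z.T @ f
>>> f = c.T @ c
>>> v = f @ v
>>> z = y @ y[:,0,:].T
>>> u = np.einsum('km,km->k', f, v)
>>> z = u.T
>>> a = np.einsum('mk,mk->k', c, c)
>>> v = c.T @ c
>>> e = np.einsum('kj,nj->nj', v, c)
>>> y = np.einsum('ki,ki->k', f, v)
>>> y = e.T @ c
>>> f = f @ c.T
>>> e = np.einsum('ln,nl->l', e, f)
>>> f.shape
(3, 29)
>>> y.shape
(3, 3)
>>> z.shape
(3,)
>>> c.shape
(29, 3)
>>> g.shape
()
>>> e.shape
(29,)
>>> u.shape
(3,)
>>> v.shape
(3, 3)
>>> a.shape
(3,)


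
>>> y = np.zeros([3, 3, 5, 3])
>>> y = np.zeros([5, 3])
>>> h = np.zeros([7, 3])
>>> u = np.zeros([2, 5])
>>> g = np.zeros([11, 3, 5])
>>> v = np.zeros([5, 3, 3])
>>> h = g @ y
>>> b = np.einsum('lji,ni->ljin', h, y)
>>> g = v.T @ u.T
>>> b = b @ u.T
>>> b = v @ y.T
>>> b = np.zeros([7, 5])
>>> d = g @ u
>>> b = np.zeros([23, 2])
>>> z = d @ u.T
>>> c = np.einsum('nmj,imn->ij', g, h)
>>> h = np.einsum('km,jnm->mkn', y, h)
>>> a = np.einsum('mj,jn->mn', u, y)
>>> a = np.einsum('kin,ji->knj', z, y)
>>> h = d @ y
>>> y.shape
(5, 3)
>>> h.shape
(3, 3, 3)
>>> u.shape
(2, 5)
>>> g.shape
(3, 3, 2)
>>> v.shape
(5, 3, 3)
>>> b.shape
(23, 2)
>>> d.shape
(3, 3, 5)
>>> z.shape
(3, 3, 2)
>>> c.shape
(11, 2)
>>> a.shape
(3, 2, 5)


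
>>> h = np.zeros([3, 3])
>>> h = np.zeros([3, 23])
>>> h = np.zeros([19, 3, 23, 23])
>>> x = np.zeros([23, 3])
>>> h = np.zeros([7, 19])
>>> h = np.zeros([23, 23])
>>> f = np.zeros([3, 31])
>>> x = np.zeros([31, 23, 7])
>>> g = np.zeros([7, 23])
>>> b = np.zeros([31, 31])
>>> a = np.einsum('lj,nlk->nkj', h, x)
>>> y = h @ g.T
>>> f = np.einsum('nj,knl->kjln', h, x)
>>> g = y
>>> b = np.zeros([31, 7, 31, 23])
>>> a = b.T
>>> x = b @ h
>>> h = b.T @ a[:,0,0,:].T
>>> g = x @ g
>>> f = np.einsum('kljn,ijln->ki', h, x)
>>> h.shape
(23, 31, 7, 23)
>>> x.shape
(31, 7, 31, 23)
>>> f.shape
(23, 31)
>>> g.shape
(31, 7, 31, 7)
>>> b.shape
(31, 7, 31, 23)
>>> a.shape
(23, 31, 7, 31)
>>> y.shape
(23, 7)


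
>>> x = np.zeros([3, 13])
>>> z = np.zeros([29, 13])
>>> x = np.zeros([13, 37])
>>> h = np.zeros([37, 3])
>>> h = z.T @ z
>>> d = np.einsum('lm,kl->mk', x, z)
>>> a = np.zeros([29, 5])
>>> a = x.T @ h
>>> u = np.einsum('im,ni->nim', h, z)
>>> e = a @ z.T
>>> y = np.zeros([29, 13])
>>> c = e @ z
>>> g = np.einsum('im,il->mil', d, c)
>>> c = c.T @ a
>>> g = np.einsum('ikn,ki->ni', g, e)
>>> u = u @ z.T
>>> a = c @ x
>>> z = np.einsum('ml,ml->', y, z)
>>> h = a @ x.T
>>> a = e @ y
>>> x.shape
(13, 37)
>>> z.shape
()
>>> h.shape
(13, 13)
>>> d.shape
(37, 29)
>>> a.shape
(37, 13)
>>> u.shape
(29, 13, 29)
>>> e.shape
(37, 29)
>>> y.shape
(29, 13)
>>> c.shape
(13, 13)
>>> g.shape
(13, 29)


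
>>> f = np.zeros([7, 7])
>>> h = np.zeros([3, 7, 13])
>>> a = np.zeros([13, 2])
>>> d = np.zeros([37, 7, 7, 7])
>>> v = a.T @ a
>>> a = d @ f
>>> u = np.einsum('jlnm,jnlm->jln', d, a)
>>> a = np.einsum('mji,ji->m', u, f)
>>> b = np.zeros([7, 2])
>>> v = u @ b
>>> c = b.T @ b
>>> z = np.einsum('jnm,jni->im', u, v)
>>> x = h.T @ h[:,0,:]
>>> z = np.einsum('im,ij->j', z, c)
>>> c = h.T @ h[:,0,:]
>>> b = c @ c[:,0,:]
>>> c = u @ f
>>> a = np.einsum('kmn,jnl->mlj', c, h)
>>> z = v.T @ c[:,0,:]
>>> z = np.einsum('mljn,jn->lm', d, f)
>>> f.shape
(7, 7)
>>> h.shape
(3, 7, 13)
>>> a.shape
(7, 13, 3)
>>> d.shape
(37, 7, 7, 7)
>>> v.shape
(37, 7, 2)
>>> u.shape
(37, 7, 7)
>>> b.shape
(13, 7, 13)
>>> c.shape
(37, 7, 7)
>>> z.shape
(7, 37)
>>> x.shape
(13, 7, 13)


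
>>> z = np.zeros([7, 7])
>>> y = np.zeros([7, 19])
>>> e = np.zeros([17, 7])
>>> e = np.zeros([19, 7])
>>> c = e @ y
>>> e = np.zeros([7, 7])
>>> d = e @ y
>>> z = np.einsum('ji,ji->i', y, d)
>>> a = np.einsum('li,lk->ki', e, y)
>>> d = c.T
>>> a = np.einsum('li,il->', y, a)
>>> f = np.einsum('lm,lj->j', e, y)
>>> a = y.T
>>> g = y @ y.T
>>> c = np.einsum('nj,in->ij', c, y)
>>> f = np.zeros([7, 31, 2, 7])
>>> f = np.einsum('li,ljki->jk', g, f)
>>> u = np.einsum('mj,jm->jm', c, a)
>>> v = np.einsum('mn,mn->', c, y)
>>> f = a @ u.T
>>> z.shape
(19,)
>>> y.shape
(7, 19)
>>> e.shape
(7, 7)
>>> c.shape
(7, 19)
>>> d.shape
(19, 19)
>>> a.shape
(19, 7)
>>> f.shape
(19, 19)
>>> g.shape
(7, 7)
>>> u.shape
(19, 7)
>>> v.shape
()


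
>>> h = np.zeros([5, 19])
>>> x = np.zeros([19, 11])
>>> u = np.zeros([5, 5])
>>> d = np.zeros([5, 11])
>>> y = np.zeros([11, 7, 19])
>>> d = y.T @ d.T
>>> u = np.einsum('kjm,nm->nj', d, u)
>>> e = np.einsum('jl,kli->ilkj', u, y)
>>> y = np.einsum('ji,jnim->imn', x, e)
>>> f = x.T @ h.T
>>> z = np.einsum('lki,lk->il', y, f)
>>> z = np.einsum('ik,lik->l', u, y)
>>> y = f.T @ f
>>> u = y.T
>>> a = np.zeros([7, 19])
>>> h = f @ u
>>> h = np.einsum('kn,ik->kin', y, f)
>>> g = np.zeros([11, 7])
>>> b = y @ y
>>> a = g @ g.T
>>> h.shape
(5, 11, 5)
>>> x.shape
(19, 11)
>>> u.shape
(5, 5)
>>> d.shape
(19, 7, 5)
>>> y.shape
(5, 5)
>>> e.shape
(19, 7, 11, 5)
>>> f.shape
(11, 5)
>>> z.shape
(11,)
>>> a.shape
(11, 11)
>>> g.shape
(11, 7)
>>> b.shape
(5, 5)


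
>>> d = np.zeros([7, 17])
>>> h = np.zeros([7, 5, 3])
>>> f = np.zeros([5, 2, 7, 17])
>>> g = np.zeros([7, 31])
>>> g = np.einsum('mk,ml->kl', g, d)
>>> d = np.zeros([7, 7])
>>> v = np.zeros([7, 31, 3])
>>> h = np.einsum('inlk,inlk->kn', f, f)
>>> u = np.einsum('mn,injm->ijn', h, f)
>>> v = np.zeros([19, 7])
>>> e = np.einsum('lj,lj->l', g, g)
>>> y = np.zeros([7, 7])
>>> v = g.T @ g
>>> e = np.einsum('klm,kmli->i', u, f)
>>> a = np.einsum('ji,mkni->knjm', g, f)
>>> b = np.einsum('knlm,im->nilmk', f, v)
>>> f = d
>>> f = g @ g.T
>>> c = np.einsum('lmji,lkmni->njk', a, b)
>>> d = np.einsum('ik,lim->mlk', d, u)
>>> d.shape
(2, 5, 7)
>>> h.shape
(17, 2)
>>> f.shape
(31, 31)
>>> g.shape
(31, 17)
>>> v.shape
(17, 17)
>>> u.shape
(5, 7, 2)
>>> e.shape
(17,)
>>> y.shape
(7, 7)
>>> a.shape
(2, 7, 31, 5)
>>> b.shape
(2, 17, 7, 17, 5)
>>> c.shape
(17, 31, 17)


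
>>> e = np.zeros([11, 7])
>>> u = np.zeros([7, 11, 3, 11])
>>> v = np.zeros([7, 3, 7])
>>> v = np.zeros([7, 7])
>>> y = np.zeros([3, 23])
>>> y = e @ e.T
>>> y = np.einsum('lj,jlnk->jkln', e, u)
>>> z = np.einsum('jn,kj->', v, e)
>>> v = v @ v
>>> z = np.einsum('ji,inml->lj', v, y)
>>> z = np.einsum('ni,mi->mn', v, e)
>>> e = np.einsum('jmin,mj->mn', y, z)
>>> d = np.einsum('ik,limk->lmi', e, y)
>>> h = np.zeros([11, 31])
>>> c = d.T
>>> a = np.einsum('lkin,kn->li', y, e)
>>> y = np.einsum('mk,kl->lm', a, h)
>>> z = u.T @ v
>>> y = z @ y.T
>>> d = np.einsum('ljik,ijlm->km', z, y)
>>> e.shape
(11, 3)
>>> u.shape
(7, 11, 3, 11)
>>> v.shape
(7, 7)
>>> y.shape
(11, 3, 11, 31)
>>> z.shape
(11, 3, 11, 7)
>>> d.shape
(7, 31)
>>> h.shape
(11, 31)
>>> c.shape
(11, 11, 7)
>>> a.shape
(7, 11)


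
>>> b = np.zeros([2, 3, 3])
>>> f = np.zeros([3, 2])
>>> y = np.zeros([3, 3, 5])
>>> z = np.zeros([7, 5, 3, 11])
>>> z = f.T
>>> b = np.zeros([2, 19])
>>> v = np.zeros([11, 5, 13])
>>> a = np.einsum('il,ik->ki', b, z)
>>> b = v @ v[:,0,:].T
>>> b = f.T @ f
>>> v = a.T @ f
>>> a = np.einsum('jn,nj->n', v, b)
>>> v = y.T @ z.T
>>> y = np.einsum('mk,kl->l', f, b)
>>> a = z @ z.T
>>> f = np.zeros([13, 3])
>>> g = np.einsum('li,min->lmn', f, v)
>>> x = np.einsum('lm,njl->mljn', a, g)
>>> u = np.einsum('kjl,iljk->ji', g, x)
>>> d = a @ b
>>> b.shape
(2, 2)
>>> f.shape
(13, 3)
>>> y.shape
(2,)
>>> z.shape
(2, 3)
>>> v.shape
(5, 3, 2)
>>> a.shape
(2, 2)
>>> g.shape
(13, 5, 2)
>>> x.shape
(2, 2, 5, 13)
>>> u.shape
(5, 2)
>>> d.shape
(2, 2)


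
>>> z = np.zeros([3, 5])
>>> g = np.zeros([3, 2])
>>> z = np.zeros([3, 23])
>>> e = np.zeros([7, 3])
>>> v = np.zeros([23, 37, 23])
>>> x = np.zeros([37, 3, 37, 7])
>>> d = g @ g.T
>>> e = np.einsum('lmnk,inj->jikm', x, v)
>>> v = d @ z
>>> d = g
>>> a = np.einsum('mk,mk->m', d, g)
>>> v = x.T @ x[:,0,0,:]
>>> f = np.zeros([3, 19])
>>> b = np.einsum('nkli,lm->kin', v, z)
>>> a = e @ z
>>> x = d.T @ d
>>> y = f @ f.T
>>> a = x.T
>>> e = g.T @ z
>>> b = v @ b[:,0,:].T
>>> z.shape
(3, 23)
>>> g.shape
(3, 2)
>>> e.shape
(2, 23)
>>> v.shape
(7, 37, 3, 7)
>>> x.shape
(2, 2)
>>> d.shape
(3, 2)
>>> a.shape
(2, 2)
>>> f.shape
(3, 19)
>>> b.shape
(7, 37, 3, 37)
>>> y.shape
(3, 3)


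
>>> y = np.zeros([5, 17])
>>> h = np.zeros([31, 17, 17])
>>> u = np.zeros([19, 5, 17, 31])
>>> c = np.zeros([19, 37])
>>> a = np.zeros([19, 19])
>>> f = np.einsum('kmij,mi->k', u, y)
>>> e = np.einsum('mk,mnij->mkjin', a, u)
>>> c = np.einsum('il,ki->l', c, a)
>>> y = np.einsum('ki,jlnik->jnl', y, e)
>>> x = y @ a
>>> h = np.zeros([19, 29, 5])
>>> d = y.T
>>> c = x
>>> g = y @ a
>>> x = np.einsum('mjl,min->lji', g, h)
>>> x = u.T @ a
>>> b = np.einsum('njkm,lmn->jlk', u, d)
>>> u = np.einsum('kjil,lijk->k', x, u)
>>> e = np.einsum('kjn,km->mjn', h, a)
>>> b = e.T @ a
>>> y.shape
(19, 31, 19)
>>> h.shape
(19, 29, 5)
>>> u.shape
(31,)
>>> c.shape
(19, 31, 19)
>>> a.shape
(19, 19)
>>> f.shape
(19,)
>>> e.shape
(19, 29, 5)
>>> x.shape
(31, 17, 5, 19)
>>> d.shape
(19, 31, 19)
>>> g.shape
(19, 31, 19)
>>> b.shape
(5, 29, 19)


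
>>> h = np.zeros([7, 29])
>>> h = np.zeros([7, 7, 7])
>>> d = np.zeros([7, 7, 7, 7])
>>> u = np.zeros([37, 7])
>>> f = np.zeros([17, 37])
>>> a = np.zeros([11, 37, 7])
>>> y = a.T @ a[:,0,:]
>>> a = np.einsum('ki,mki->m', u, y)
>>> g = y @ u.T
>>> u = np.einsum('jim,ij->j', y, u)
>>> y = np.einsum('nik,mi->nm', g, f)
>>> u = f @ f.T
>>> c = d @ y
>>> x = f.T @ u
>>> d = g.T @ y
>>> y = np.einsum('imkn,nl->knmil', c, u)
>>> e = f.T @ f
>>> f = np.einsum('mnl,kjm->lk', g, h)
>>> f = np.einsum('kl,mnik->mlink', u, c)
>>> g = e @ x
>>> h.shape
(7, 7, 7)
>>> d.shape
(37, 37, 17)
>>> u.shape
(17, 17)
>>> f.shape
(7, 17, 7, 7, 17)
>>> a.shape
(7,)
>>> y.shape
(7, 17, 7, 7, 17)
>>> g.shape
(37, 17)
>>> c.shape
(7, 7, 7, 17)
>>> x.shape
(37, 17)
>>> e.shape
(37, 37)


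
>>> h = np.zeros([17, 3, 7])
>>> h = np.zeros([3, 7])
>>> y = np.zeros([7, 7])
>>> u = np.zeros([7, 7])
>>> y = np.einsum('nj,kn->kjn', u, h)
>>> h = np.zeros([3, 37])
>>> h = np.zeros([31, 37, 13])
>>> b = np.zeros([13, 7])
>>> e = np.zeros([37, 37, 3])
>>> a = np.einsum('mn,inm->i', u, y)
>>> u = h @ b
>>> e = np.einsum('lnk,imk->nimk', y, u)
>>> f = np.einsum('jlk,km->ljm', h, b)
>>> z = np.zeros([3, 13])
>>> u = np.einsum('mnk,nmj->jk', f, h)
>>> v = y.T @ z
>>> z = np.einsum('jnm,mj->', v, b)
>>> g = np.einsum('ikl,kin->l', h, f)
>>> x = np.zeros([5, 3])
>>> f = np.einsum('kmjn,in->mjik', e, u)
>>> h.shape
(31, 37, 13)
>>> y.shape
(3, 7, 7)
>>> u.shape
(13, 7)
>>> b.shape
(13, 7)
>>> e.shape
(7, 31, 37, 7)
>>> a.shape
(3,)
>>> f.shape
(31, 37, 13, 7)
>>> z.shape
()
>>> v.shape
(7, 7, 13)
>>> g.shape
(13,)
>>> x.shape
(5, 3)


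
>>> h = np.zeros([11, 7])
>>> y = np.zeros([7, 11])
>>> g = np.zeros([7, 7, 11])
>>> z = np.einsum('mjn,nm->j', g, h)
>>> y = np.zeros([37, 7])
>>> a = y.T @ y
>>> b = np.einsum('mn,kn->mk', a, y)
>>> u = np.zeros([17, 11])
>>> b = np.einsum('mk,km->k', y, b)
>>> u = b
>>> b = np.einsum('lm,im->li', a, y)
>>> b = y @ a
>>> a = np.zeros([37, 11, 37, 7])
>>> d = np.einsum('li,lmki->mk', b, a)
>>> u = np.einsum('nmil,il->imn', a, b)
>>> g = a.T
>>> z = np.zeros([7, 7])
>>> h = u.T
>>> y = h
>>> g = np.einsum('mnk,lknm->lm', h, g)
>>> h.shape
(37, 11, 37)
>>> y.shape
(37, 11, 37)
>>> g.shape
(7, 37)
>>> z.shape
(7, 7)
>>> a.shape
(37, 11, 37, 7)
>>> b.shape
(37, 7)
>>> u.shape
(37, 11, 37)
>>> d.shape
(11, 37)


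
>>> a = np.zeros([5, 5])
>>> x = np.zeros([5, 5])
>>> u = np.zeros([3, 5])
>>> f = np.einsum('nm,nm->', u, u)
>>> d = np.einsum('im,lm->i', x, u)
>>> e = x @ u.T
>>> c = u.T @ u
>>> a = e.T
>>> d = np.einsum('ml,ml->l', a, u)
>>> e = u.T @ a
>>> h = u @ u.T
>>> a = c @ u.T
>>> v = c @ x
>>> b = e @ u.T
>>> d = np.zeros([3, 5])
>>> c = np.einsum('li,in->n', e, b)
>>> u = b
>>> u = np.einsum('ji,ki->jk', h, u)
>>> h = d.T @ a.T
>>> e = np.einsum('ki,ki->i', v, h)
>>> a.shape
(5, 3)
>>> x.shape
(5, 5)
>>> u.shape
(3, 5)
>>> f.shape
()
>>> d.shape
(3, 5)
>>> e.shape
(5,)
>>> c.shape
(3,)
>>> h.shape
(5, 5)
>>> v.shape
(5, 5)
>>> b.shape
(5, 3)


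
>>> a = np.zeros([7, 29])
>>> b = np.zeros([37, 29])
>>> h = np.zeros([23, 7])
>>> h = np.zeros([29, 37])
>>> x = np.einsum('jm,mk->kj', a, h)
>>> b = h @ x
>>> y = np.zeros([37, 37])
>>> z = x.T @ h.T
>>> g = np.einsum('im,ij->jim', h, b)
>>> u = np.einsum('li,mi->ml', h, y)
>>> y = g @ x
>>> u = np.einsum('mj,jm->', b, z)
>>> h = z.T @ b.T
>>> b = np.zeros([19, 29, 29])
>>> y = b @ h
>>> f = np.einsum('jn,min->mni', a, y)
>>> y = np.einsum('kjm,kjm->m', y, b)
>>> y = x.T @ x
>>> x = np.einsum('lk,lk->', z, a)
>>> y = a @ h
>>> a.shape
(7, 29)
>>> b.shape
(19, 29, 29)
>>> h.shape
(29, 29)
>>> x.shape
()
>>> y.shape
(7, 29)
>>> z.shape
(7, 29)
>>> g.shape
(7, 29, 37)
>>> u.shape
()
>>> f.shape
(19, 29, 29)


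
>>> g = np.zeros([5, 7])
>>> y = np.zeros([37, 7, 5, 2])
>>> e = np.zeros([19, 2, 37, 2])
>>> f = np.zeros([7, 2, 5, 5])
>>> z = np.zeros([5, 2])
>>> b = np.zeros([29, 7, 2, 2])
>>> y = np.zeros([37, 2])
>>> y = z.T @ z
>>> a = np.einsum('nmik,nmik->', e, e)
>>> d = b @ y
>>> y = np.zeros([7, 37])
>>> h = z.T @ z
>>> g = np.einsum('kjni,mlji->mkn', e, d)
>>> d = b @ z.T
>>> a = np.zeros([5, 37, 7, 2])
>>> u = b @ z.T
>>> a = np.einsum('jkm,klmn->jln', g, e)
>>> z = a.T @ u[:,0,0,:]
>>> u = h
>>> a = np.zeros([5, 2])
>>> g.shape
(29, 19, 37)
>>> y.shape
(7, 37)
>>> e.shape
(19, 2, 37, 2)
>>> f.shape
(7, 2, 5, 5)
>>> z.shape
(2, 2, 5)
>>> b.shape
(29, 7, 2, 2)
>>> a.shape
(5, 2)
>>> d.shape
(29, 7, 2, 5)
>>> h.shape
(2, 2)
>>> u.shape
(2, 2)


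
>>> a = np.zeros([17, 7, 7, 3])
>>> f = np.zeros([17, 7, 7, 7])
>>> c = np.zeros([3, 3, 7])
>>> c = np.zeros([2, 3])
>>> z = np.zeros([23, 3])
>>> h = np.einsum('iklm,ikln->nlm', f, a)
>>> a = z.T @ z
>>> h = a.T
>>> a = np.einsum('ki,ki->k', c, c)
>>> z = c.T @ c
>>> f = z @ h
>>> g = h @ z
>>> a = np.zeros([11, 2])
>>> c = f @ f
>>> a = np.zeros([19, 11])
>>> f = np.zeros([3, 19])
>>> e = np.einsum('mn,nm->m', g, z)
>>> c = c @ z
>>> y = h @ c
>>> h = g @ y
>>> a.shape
(19, 11)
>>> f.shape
(3, 19)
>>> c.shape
(3, 3)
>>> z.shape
(3, 3)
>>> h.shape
(3, 3)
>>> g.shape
(3, 3)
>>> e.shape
(3,)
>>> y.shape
(3, 3)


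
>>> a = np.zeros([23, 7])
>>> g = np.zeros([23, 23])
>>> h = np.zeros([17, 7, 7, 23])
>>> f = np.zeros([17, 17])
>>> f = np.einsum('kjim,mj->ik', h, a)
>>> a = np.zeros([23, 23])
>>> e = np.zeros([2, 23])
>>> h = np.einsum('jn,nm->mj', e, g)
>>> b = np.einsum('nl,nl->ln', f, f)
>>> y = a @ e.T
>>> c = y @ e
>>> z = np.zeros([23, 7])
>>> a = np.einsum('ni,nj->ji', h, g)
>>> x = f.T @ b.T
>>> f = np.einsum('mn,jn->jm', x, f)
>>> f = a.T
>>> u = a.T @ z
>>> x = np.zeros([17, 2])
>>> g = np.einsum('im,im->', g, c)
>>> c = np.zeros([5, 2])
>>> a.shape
(23, 2)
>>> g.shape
()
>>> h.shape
(23, 2)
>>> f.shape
(2, 23)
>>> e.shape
(2, 23)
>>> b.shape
(17, 7)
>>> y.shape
(23, 2)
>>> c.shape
(5, 2)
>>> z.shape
(23, 7)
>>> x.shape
(17, 2)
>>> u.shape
(2, 7)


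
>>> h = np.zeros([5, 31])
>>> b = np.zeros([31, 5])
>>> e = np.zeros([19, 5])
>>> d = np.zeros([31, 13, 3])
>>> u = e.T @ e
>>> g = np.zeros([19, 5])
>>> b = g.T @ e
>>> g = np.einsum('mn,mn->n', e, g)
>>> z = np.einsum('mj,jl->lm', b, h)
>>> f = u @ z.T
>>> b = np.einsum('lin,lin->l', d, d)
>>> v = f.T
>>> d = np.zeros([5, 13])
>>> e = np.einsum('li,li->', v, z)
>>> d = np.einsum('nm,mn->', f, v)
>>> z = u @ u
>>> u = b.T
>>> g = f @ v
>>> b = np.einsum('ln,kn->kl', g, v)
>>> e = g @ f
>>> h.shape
(5, 31)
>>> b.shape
(31, 5)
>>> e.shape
(5, 31)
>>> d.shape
()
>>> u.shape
(31,)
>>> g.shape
(5, 5)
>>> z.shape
(5, 5)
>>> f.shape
(5, 31)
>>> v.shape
(31, 5)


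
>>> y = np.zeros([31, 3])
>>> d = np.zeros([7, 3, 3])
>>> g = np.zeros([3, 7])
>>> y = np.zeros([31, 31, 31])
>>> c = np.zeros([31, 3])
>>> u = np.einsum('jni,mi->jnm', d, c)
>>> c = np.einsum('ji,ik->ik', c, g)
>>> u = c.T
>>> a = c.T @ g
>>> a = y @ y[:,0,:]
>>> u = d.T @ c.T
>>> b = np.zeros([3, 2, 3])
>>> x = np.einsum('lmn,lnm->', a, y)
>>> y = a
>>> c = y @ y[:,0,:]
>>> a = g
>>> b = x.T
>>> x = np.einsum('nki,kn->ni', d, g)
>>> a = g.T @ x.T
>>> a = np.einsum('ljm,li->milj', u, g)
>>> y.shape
(31, 31, 31)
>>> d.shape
(7, 3, 3)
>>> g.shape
(3, 7)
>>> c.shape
(31, 31, 31)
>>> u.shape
(3, 3, 3)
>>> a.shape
(3, 7, 3, 3)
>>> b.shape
()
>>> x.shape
(7, 3)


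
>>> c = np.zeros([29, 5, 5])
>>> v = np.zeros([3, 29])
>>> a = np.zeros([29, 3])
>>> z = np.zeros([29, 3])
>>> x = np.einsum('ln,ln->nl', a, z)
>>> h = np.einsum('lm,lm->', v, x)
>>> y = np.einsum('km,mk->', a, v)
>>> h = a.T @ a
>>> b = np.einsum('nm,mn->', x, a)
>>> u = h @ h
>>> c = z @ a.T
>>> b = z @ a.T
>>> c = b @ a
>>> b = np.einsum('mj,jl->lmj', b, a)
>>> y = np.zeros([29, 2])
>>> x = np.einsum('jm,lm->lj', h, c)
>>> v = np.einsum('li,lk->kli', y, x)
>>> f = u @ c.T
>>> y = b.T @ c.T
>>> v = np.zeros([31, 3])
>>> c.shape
(29, 3)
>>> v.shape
(31, 3)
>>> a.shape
(29, 3)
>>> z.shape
(29, 3)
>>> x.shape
(29, 3)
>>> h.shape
(3, 3)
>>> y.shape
(29, 29, 29)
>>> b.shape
(3, 29, 29)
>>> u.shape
(3, 3)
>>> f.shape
(3, 29)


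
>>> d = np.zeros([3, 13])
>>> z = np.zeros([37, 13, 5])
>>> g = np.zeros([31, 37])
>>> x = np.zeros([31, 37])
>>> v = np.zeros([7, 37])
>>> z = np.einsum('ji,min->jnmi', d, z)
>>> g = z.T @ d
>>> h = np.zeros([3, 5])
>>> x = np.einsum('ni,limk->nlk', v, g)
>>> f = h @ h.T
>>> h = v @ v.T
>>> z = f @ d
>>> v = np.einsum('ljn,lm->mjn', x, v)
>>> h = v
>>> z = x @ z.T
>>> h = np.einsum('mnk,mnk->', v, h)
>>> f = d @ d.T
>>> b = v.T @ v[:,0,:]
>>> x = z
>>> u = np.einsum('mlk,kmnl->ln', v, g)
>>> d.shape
(3, 13)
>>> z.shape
(7, 13, 3)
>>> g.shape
(13, 37, 5, 13)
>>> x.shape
(7, 13, 3)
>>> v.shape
(37, 13, 13)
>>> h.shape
()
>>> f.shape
(3, 3)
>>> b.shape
(13, 13, 13)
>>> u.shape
(13, 5)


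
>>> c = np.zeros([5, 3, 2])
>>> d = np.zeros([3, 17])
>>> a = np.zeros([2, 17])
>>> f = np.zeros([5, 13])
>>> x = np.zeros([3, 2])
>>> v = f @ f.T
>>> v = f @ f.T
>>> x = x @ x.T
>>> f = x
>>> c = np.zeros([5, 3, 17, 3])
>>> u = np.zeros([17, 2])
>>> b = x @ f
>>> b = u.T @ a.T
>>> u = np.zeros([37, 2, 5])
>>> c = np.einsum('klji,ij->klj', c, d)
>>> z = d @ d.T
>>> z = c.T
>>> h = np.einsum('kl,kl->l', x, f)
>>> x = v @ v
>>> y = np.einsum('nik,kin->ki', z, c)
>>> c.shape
(5, 3, 17)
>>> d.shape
(3, 17)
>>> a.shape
(2, 17)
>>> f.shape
(3, 3)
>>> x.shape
(5, 5)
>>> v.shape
(5, 5)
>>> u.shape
(37, 2, 5)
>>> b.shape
(2, 2)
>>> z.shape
(17, 3, 5)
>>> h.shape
(3,)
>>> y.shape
(5, 3)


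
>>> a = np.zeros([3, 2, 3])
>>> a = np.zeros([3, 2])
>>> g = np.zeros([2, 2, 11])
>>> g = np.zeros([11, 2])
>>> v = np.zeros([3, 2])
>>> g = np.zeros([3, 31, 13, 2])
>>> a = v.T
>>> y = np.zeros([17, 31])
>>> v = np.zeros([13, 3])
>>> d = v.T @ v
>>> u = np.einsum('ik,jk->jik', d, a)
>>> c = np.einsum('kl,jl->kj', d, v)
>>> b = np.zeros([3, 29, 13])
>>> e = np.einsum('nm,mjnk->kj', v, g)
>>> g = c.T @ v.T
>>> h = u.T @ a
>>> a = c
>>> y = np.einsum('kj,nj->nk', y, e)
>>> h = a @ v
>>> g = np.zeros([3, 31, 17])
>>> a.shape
(3, 13)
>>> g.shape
(3, 31, 17)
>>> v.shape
(13, 3)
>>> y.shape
(2, 17)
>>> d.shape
(3, 3)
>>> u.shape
(2, 3, 3)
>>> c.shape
(3, 13)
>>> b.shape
(3, 29, 13)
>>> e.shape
(2, 31)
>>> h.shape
(3, 3)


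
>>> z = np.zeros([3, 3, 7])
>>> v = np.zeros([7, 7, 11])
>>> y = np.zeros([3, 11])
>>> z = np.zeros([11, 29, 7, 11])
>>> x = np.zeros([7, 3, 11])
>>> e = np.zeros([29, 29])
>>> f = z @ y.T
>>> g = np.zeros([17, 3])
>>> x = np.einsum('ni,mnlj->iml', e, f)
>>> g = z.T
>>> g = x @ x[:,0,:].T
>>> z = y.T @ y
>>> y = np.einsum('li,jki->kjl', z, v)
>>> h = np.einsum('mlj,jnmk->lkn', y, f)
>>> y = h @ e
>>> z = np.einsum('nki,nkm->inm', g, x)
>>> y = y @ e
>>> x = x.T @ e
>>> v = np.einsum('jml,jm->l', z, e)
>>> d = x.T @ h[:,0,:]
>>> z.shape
(29, 29, 7)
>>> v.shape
(7,)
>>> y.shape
(7, 3, 29)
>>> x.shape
(7, 11, 29)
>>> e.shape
(29, 29)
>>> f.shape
(11, 29, 7, 3)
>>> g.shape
(29, 11, 29)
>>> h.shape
(7, 3, 29)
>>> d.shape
(29, 11, 29)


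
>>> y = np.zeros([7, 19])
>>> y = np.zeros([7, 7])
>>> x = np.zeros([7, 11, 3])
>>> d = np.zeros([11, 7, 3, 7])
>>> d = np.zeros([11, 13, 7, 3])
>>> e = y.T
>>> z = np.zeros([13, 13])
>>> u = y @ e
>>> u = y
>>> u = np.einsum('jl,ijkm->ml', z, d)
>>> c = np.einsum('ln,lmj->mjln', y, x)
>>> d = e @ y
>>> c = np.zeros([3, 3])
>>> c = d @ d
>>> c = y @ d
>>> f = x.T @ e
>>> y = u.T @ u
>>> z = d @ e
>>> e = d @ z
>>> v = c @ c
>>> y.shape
(13, 13)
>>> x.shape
(7, 11, 3)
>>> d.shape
(7, 7)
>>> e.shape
(7, 7)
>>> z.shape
(7, 7)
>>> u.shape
(3, 13)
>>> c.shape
(7, 7)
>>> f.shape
(3, 11, 7)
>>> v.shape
(7, 7)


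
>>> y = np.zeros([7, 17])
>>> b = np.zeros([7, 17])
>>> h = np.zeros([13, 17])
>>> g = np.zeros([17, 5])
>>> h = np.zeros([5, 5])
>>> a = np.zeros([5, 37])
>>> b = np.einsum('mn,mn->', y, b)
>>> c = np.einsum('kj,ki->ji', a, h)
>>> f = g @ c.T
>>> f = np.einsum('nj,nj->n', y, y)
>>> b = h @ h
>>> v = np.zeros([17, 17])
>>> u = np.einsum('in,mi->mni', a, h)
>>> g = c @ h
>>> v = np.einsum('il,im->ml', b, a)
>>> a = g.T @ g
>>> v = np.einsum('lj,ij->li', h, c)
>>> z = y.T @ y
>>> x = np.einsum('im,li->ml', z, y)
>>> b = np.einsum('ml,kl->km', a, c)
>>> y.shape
(7, 17)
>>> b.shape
(37, 5)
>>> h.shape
(5, 5)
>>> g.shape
(37, 5)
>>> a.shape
(5, 5)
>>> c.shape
(37, 5)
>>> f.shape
(7,)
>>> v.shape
(5, 37)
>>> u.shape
(5, 37, 5)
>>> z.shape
(17, 17)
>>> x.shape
(17, 7)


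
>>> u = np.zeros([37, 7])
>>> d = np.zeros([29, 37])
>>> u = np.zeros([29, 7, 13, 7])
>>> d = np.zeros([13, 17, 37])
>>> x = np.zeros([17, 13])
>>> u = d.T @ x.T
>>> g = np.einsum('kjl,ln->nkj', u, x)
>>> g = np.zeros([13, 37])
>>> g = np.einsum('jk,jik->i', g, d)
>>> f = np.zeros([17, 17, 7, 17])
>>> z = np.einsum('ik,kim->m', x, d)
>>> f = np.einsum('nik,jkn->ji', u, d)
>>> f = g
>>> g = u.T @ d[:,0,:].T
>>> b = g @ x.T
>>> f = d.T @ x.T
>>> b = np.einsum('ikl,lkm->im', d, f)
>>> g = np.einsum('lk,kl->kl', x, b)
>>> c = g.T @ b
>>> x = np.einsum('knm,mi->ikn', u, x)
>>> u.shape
(37, 17, 17)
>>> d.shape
(13, 17, 37)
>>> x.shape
(13, 37, 17)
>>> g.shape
(13, 17)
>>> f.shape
(37, 17, 17)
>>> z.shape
(37,)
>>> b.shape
(13, 17)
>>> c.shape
(17, 17)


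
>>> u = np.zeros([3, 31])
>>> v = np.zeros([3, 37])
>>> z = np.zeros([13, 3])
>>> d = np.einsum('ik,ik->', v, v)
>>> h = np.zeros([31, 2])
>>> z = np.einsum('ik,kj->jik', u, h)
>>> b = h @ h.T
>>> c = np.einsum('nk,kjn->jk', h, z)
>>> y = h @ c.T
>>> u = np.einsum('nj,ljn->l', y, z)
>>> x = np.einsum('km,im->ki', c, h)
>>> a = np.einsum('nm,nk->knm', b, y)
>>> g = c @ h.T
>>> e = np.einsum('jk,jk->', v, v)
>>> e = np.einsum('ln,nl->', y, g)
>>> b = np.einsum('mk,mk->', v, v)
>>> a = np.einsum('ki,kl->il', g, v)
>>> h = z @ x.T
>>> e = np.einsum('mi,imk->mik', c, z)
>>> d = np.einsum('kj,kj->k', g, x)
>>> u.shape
(2,)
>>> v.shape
(3, 37)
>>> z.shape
(2, 3, 31)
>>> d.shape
(3,)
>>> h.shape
(2, 3, 3)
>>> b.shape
()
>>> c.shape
(3, 2)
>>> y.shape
(31, 3)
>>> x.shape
(3, 31)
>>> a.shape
(31, 37)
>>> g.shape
(3, 31)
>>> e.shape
(3, 2, 31)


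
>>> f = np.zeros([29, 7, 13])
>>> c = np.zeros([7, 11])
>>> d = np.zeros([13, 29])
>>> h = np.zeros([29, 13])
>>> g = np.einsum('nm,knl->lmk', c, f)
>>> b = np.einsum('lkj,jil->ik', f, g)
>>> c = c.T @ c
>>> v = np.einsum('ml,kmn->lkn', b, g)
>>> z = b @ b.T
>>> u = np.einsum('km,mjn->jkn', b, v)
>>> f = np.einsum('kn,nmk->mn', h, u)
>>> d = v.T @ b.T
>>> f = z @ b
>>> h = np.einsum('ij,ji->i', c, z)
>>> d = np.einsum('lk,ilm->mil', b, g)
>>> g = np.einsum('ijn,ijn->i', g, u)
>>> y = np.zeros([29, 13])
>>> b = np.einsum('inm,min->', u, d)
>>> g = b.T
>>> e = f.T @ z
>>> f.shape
(11, 7)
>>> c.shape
(11, 11)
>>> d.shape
(29, 13, 11)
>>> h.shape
(11,)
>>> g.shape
()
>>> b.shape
()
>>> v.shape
(7, 13, 29)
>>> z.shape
(11, 11)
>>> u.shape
(13, 11, 29)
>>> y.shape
(29, 13)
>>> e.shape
(7, 11)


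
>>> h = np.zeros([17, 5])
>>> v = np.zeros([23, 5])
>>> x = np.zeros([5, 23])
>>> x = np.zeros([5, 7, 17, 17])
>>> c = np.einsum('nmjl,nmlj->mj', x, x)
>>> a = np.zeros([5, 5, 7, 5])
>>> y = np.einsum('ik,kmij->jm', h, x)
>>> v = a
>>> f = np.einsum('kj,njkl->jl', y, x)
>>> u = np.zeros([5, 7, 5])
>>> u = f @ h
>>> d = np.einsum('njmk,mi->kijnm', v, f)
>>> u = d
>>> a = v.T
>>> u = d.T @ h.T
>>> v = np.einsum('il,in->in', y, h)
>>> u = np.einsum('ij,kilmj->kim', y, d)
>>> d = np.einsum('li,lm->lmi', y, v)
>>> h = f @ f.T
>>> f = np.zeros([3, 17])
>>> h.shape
(7, 7)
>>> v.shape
(17, 5)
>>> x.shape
(5, 7, 17, 17)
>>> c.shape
(7, 17)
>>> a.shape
(5, 7, 5, 5)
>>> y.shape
(17, 7)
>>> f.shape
(3, 17)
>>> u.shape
(5, 17, 5)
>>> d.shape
(17, 5, 7)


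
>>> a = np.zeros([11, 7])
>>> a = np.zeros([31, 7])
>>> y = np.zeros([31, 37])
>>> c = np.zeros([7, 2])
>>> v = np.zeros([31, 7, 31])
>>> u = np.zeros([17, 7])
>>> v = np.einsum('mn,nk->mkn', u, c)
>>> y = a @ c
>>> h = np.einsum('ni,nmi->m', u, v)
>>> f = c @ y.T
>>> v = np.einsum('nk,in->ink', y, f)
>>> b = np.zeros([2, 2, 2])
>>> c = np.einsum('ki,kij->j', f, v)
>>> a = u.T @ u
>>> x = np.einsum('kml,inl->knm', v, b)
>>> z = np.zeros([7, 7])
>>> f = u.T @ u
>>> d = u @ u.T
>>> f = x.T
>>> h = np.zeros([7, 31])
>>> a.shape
(7, 7)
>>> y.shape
(31, 2)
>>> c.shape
(2,)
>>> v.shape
(7, 31, 2)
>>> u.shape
(17, 7)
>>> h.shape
(7, 31)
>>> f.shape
(31, 2, 7)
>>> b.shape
(2, 2, 2)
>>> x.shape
(7, 2, 31)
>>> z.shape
(7, 7)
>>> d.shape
(17, 17)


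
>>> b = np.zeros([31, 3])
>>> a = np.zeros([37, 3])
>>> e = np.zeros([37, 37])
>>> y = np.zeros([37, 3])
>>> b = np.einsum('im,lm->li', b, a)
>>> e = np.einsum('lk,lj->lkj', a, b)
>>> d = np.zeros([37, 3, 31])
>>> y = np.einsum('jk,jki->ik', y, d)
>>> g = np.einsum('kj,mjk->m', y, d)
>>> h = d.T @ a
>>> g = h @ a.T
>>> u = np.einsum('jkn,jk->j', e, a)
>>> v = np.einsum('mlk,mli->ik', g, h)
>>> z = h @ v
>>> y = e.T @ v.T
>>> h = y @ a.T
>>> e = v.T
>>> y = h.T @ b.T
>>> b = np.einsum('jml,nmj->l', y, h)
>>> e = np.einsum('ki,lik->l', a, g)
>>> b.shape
(37,)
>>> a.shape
(37, 3)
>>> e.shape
(31,)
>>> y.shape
(37, 3, 37)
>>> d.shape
(37, 3, 31)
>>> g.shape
(31, 3, 37)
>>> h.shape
(31, 3, 37)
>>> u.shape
(37,)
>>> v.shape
(3, 37)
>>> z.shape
(31, 3, 37)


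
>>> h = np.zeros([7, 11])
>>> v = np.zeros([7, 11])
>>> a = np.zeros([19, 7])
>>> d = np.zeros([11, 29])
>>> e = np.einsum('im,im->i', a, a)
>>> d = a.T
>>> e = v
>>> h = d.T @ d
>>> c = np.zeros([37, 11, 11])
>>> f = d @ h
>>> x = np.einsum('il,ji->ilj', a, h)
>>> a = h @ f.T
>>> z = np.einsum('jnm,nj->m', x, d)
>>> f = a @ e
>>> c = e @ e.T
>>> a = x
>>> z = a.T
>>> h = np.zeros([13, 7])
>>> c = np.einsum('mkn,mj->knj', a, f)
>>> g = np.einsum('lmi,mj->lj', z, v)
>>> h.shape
(13, 7)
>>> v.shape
(7, 11)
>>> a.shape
(19, 7, 19)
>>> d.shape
(7, 19)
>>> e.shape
(7, 11)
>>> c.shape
(7, 19, 11)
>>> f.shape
(19, 11)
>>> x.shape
(19, 7, 19)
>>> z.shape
(19, 7, 19)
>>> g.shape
(19, 11)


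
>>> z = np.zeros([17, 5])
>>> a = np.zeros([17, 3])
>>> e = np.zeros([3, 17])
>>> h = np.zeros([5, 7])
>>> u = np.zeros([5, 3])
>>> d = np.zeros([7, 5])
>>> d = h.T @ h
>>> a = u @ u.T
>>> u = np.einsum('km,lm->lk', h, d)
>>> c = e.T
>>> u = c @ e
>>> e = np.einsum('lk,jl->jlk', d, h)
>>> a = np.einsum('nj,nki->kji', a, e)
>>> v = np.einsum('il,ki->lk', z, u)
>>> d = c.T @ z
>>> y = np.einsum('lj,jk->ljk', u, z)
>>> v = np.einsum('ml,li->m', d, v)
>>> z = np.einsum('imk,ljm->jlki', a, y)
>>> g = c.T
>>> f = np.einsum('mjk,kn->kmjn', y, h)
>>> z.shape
(17, 17, 7, 7)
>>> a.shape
(7, 5, 7)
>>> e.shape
(5, 7, 7)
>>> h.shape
(5, 7)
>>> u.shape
(17, 17)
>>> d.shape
(3, 5)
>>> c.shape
(17, 3)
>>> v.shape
(3,)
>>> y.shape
(17, 17, 5)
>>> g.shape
(3, 17)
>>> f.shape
(5, 17, 17, 7)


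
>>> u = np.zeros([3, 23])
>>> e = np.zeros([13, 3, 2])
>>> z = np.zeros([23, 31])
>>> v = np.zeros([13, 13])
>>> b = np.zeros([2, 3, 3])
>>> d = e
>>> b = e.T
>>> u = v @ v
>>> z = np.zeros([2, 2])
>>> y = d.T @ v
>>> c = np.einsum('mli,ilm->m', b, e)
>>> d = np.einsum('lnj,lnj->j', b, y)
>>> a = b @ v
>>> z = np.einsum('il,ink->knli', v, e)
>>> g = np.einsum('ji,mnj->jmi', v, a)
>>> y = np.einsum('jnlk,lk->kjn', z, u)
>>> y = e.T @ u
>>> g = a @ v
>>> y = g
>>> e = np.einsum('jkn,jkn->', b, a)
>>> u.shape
(13, 13)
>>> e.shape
()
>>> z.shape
(2, 3, 13, 13)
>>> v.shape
(13, 13)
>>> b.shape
(2, 3, 13)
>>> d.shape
(13,)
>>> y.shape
(2, 3, 13)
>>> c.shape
(2,)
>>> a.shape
(2, 3, 13)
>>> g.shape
(2, 3, 13)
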